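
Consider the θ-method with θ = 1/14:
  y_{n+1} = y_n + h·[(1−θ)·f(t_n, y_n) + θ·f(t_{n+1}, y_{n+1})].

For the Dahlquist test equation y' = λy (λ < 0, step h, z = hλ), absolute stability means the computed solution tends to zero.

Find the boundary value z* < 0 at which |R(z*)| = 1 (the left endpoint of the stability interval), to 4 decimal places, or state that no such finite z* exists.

Test eqn y'=λy, z=hλ:
  y_{n+1} = y_n + z·[13/14·y_n + 1/14·y_{n+1}] ⇒ (1 − 1/14z)y_{n+1} = (1 + 13/14z)y_n
  so R(z) = (1 + 13/14z)/(1 − 1/14z).

Boundary: |R(x)|=1, x<0.
x=-0.82: |R|=0.2254
R=−1: 1+13/14x = −1+1/14x ⇒ -6/7x=2 ⇒ x=2/(-6/7)=-2.3333
Confirm numerically:
  x=-1.630: |R|=0.46001 <1
  x=-1.439: |R|=0.30488 <1
  x=-1.411: |R|=0.28181 <1
  x=-2.625: |R|=1.21053 >1
  x=-2.522: |R|=1.13703 >1
Interval (-2.3333, 0).

z* = -2.3333.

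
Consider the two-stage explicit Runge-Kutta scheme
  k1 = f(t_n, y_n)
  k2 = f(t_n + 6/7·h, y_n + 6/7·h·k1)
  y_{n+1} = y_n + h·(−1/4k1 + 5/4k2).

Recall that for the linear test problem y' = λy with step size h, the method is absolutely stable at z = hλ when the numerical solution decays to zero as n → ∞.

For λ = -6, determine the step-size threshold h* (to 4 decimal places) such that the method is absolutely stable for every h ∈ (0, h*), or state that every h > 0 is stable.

Set f=λy, z=hλ:
  k1=λy_n ⇒ h·k1=z·y_n;  k2=λ(1+6/7z)y_n ⇒ h·k2=z(1+6/7z)y_n
  y_{n+1}/y_n = 1 − 1/4z + 5/4z(1+6/7z) = 1 + z + 15/14z²
  R(z) = 1 + z + 15/14z².

Solve |R(x)|<1 on ℝ⁻.
x=-0.38: |R|=0.7747
R=1: x+15/14x²=0 ⇒ x=−14/15=-0.9333; min R=1−1/(4·15/14)=0.7667>−1
Confirm numerically:
  x=-0.912: |R|=0.97915 <1
  x=-0.857: |R|=0.92991 <1
  x=-0.572: |R|=0.77855 <1
  x=-0.562: |R|=0.77640 <1
  x=-1.220: |R|=1.37471 >1
  x=-1.111: |R|=1.21149 >1
Stable set (-0.9333, 0).

(-0.9333,0); λ=-6 ⇒ h* = (14/15)/6 = 0.1556.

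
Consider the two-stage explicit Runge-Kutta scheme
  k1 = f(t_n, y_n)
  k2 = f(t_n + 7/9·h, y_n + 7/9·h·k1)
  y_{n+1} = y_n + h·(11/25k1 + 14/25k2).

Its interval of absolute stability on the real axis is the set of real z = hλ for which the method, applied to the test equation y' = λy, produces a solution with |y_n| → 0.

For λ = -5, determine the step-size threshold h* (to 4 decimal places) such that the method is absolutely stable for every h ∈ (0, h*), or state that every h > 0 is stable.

(-2.2959,0); λ=-5 ⇒ h* = (225/98)/5 = 0.4592.

Set f=λy, z=hλ:
  k1=λy_n ⇒ h·k1=z·y_n;  k2=λ(1+7/9z)y_n ⇒ h·k2=z(1+7/9z)y_n
  y_{n+1}/y_n = 1 + 11/25z + 14/25z(1+7/9z) = 1 + z + 98/225z²
  R(z) = 1 + z + 98/225z².

Boundary: |R(x)|=1, x<0.
x=-1.66: |R|=0.5402
R=1: x+98/225x²=0 ⇒ x=−225/98=-2.2959; min R=1−1/(4·98/225)=0.4260>−1
Confirm numerically:
  x=-2.211: |R|=0.91822 <1
  x=-2.145: |R|=0.85900 <1
  x=-1.034: |R|=0.43168 <1
  x=-0.979: |R|=0.43845 <1
  x=-2.880: |R|=1.73267 >1
  x=-2.724: |R|=1.50790 >1
So |R|<1 on (-2.2959, 0).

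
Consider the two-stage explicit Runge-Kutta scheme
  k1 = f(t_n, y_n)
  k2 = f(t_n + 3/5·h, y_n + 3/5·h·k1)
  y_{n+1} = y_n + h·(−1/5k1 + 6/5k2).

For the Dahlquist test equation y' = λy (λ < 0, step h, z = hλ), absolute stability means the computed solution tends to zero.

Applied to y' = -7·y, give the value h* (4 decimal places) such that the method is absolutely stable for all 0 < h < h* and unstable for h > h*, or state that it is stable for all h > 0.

(-1.3889,0); λ=-7 ⇒ h* = (25/18)/7 = 0.1984.

Test eqn y'=λy, z=hλ:
  k1=λy_n ⇒ h·k1=z·y_n;  k2=λ(1+3/5z)y_n ⇒ h·k2=z(1+3/5z)y_n
  y_{n+1}/y_n = 1 − 1/5z + 6/5z(1+3/5z) = 1 + z + 18/25z²
  so R(z) = 1 + z + 18/25z².

Need |R(x)|<1, x<0.
x=-1.29: |R|=0.9082
R=1: x+18/25x²=0 ⇒ x=−25/18=-1.3889; min R=1−1/(4·18/25)=0.6528>−1
Confirm numerically:
  x=-1.031: |R|=0.73433 <1
  x=-0.908: |R|=0.68561 <1
  x=-0.882: |R|=0.67811 <1
  x=-0.721: |R|=0.65329 <1
  x=-1.919: |R|=1.73244 >1
  x=-1.481: |R|=1.09822 >1
  x=-1.410: |R|=1.02143 >1
Interval (-1.3889, 0).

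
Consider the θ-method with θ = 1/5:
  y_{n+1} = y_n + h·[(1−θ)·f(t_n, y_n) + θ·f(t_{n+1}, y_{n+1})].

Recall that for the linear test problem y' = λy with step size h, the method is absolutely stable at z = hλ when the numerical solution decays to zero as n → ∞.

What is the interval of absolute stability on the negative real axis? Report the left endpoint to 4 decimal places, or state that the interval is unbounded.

Set f=λy, z=hλ:
  y_{n+1} = y_n + z·[4/5·y_n + 1/5·y_{n+1}] ⇒ (1 − 1/5z)y_{n+1} = (1 + 4/5z)y_n
  R(z) = (1 + 4/5z)/(1 − 1/5z).

Solve |R(x)|<1 on ℝ⁻.
x=-0.72: |R|=0.3706
R=−1: 1+4/5x = −1+1/5x ⇒ -3/5x=2 ⇒ x=2/(-3/5)=-3.3333
Confirm numerically:
  x=-3.125: |R|=0.92308 <1
  x=-2.911: |R|=0.83984 <1
  x=-2.490: |R|=0.66222 <1
  x=-3.829: |R|=1.16842 >1
  x=-3.526: |R|=1.06779 >1
  x=-3.505: |R|=1.06055 >1
Stable set (-3.3333, 0).

z∈(-3.3333,0).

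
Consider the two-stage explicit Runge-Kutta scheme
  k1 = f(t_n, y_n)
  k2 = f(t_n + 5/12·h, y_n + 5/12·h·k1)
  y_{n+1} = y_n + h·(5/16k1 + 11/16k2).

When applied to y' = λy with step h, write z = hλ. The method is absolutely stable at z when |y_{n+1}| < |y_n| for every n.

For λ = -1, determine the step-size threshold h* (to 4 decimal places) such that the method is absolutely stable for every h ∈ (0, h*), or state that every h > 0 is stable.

Test eqn y'=λy, z=hλ:
  k1=λy_n ⇒ h·k1=z·y_n;  k2=λ(1+5/12z)y_n ⇒ h·k2=z(1+5/12z)y_n
  y_{n+1}/y_n = 1 + 5/16z + 11/16z(1+5/12z) = 1 + z + 55/192z²
  ⇒ R(z) = 1 + z + 55/192z².

Need |R(x)|<1, x<0.
x=-1.57: |R|=0.1361
R=1: x+55/192x²=0 ⇒ x=−192/55=-3.4909; min R=1−1/(4·55/192)=0.1273>−1
Confirm numerically:
  x=-2.818: |R|=0.45680 <1
  x=-2.343: |R|=0.22956 <1
  x=-2.025: |R|=0.14966 <1
  x=-1.601: |R|=0.13325 <1
  x=-3.688: |R|=1.20822 >1
  x=-3.613: |R|=1.12636 >1
Interval (-3.4909, 0).

(-3.4909,0); λ=-1 ⇒ h* = (192/55)/1 = 3.4909.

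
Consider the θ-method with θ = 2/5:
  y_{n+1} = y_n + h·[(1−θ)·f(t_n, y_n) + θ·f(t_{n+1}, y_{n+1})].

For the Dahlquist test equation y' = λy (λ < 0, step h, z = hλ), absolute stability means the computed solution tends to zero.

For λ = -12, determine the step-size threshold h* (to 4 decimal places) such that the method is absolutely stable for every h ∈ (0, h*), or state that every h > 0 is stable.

Test eqn y'=λy, z=hλ:
  y_{n+1} = y_n + z·[3/5·y_n + 2/5·y_{n+1}] ⇒ (1 − 2/5z)y_{n+1} = (1 + 3/5z)y_n
  so R(z) = (1 + 3/5z)/(1 − 2/5z).

Boundary: |R(x)|=1, x<0.
x=-1.14: |R|=0.2170
R=−1: 1+3/5x = −1+2/5x ⇒ -1/5x=2 ⇒ x=2/(-1/5)=-10.0000
Confirm numerically:
  x=-8.616: |R|=0.93775 <1
  x=-7.768: |R|=0.89131 <1
  x=-5.457: |R|=0.71453 <1
  x=-4.566: |R|=0.61548 <1
  x=-10.470: |R|=1.01812 >1
  x=-10.458: |R|=1.01767 >1
  x=-10.426: |R|=1.01648 >1
So |R|<1 on (-10.0000, 0).

(-10.0000,0); λ=-12 ⇒ h* = (10)/12 = 0.8333.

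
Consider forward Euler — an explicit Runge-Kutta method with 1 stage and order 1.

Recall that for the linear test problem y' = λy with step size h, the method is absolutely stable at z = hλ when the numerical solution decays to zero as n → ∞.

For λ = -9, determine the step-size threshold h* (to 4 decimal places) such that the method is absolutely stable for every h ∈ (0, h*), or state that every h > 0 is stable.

Test eqn y'=λy, z=hλ:
  order 1, 1-stage ⇒ R(z)=1+z
  (e.g. R(-0.5)=0.50000, |R|=0.50000)

Find x<0 with |R(x)|<1.
x=-0.5: |R|=0.5000
|R(-0.86)|=0.1400 |R(-0.77)|=0.2300 |R(-0.69)|=0.3100
Bisect:
  x_lo=-2.3835 |R|=1.3835  x_hi=-0.1703 |R|=0.8297
  mid=-1.27692 |R|=0.27692 →hi
  mid=-1.83021 |R|=0.83021 →hi
  mid=-2.10685 |R|=1.10685 →lo
  mid=-1.96853 |R|=0.96853 →hi
  mid=-2.03769 |R|=1.03769 →lo
  mid=-2.00311 |R|=1.00311 →lo
  mid=-1.98582 |R|=0.98582 →hi
  mid=-1.99446 |R|=0.99446 →hi
  ...
  [-2.00000,-1.99987] ⇒ x*=-2.0000
Interval (-2.0000, 0).

(-2.0000,0); λ=-9 ⇒ h* = 0.2222.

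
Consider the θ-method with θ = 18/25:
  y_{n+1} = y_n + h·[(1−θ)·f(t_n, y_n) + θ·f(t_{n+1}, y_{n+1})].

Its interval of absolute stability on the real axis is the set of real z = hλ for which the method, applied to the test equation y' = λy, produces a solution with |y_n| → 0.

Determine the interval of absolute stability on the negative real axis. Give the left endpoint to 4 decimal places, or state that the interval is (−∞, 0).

Set f=λy, z=hλ:
  y_{n+1} = y_n + z·[7/25·y_n + 18/25·y_{n+1}] ⇒ (1 − 18/25z)y_{n+1} = (1 + 7/25z)y_n
  Hence R(z) = (1 + 7/25z)/(1 − 18/25z).

Solve |R(x)|<1 on ℝ⁻.
x=-0.6: |R|=0.5810
x=-2: |R|=0.1803
x=-10: |R|=0.2195
x=-100: |R|=0.3699
θ=18/25≥1/2 ⇒ |1+7/25x|<|1−18/25x| ∀x<0 ⇒ unbounded interval.

interval (−∞, 0).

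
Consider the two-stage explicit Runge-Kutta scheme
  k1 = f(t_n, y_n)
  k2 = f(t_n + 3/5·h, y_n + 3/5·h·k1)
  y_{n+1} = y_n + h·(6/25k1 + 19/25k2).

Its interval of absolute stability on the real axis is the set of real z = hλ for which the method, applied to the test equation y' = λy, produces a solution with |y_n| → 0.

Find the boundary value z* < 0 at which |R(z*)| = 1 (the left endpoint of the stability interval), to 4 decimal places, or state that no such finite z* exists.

Set f=λy, z=hλ:
  k1=λy_n ⇒ h·k1=z·y_n;  k2=λ(1+3/5z)y_n ⇒ h·k2=z(1+3/5z)y_n
  y_{n+1}/y_n = 1 + 6/25z + 19/25z(1+3/5z) = 1 + z + 57/125z²
  ⇒ R(z) = 1 + z + 57/125z².

Find x<0 with |R(x)|<1.
x=-1.13: |R|=0.4523
R=1: x+57/125x²=0 ⇒ x=−125/57=-2.1930; min R=1−1/(4·57/125)=0.4518>−1
Confirm numerically:
  x=-1.766: |R|=0.65615 <1
  x=-1.680: |R|=0.60701 <1
  x=-0.993: |R|=0.45664 <1
  x=-2.311: |R|=1.12437 >1
  x=-2.253: |R|=1.06166 >1
Interval (-2.1930, 0).

z* = -2.1930.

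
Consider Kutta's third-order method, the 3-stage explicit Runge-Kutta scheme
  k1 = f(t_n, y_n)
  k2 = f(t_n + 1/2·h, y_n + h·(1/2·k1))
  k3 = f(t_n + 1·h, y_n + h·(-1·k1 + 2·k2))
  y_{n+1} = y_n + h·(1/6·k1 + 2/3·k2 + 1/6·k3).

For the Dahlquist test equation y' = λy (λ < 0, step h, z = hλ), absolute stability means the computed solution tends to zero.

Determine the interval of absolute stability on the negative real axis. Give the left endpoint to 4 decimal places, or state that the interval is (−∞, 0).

On y'=λy, z=hλ:
  order 3, 3-stage ⇒ R(z)=1+z+z^2/2+z^3/6
  (e.g. R(-0.58)=0.55568, |R|=0.55568)

Solve |R(x)|<1 on ℝ⁻.
x=-0.58: |R|=0.5557
|R(-2.32)|=0.7100 |R(-2.01)|=0.3434 |R(-0.89)|=0.3886
Bisect:
  x_lo=-3.1832 |R|=2.4924  x_hi=-0.3654 |R|=0.6932
  mid=-1.77427 |R|=0.13117 →hi
  mid=-2.47871 |R|=0.94491 →hi
  mid=-2.83093 |R|=1.60511 →lo
  mid=-2.65482 |R|=1.24935 →lo
  mid=-2.56677 |R|=1.09106 →lo
  mid=-2.52274 |R|=1.01651 →lo
  mid=-2.50073 |R|=0.98035 →hi
  ...
  [-2.51277,-2.51259] ⇒ x*=-2.5127
So |R|<1 on (-2.5127, 0).

(-2.5127, 0).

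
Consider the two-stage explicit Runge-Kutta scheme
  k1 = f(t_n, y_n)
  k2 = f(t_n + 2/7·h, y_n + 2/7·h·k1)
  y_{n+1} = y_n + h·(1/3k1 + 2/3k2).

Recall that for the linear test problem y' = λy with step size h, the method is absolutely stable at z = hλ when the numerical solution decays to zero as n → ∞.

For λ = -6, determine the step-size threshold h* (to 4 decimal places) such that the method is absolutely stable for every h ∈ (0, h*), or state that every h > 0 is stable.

On y'=λy, z=hλ:
  k1=λy_n ⇒ h·k1=z·y_n;  k2=λ(1+2/7z)y_n ⇒ h·k2=z(1+2/7z)y_n
  y_{n+1}/y_n = 1 + 1/3z + 2/3z(1+2/7z) = 1 + z + 4/21z²
  Hence R(z) = 1 + z + 4/21z².

Need |R(x)|<1, x<0.
x=-0.66: |R|=0.4230
R=1: x+4/21x²=0 ⇒ x=−21/4=-5.2500; min R=1−1/(4·4/21)=-0.3125>−1
Confirm numerically:
  x=-3.671: |R|=0.10410 <1
  x=-3.101: |R|=0.26934 <1
  x=-3.098: |R|=0.26988 <1
  x=-2.166: |R|=0.27237 <1
  x=-5.748: |R|=1.54524 >1
  x=-5.703: |R|=1.49209 >1
  x=-5.690: |R|=1.47688 >1
Stable set (-5.2500, 0).

(-5.2500,0); λ=-6 ⇒ h* = (21/4)/6 = 0.8750.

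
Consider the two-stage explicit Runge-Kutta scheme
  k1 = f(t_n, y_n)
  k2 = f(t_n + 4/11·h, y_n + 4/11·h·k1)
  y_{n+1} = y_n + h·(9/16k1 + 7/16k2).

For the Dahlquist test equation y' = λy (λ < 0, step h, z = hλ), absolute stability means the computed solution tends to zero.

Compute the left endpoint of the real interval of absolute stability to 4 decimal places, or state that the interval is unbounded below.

left endpoint -6.2857.

With y'=λy (z=hλ):
  k1=λy_n ⇒ h·k1=z·y_n;  k2=λ(1+4/11z)y_n ⇒ h·k2=z(1+4/11z)y_n
  y_{n+1}/y_n = 1 + 9/16z + 7/16z(1+4/11z) = 1 + z + 7/44z²
  Hence R(z) = 1 + z + 7/44z².

Solve |R(x)|<1 on ℝ⁻.
x=-1.35: |R|=0.0601
R=1: x+7/44x²=0 ⇒ x=−44/7=-6.2857; min R=1−1/(4·7/44)=-0.5714>−1
Confirm numerically:
  x=-5.284: |R|=0.15792 <1
  x=-4.519: |R|=0.27015 <1
  x=-2.690: |R|=0.53880 <1
  x=-6.851: |R|=1.61612 >1
  x=-6.734: |R|=1.48026 >1
So |R|<1 on (-6.2857, 0).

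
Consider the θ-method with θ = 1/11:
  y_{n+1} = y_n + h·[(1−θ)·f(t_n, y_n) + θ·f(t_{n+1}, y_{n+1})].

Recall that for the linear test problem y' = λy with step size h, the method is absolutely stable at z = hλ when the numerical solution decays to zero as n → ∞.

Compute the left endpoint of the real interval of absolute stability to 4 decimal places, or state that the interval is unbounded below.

With y'=λy (z=hλ):
  y_{n+1} = y_n + z·[10/11·y_n + 1/11·y_{n+1}] ⇒ (1 − 1/11z)y_{n+1} = (1 + 10/11z)y_n
  so R(z) = (1 + 10/11z)/(1 − 1/11z).

Find x<0 with |R(x)|<1.
x=-1.42: |R|=0.2576
R=−1: 1+10/11x = −1+1/11x ⇒ -9/11x=2 ⇒ x=2/(-9/11)=-2.4444
Confirm numerically:
  x=-2.095: |R|=0.75983 <1
  x=-1.116: |R|=0.01321 <1
  x=-1.107: |R|=0.00578 <1
  x=-1.057: |R|=0.03566 <1
  x=-2.659: |R|=1.14137 >1
  x=-2.602: |R|=1.10425 >1
So |R|<1 on (-2.4444, 0).

z* = -2.4444.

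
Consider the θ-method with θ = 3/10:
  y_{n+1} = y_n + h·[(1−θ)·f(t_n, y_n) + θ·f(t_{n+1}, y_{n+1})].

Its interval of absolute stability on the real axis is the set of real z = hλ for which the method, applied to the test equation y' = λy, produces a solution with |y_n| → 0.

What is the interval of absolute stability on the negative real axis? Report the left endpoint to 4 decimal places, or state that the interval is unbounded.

Set f=λy, z=hλ:
  y_{n+1} = y_n + z·[7/10·y_n + 3/10·y_{n+1}] ⇒ (1 − 3/10z)y_{n+1} = (1 + 7/10z)y_n
  so R(z) = (1 + 7/10z)/(1 − 3/10z).

Solve |R(x)|<1 on ℝ⁻.
x=-1: |R|=0.2308
R=−1: 1+7/10x = −1+3/10x ⇒ -2/5x=2 ⇒ x=2/(-2/5)=-5.0000
Confirm numerically:
  x=-4.577: |R|=0.92870 <1
  x=-3.474: |R|=0.70111 <1
  x=-2.625: |R|=0.46853 <1
  x=-2.574: |R|=0.45243 <1
  x=-5.319: |R|=1.04916 >1
  x=-5.223: |R|=1.03475 >1
Interval (-5.0000, 0).

z∈(-5.0000,0).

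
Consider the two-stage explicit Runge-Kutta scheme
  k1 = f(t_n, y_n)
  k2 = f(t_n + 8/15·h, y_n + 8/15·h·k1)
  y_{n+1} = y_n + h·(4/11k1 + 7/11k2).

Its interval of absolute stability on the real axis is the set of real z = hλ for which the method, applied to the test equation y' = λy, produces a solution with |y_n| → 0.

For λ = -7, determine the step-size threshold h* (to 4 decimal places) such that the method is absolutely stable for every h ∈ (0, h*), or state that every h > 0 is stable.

(-2.9464,0); λ=-7 ⇒ h* = (165/56)/7 = 0.4209.

Set f=λy, z=hλ:
  k1=λy_n ⇒ h·k1=z·y_n;  k2=λ(1+8/15z)y_n ⇒ h·k2=z(1+8/15z)y_n
  y_{n+1}/y_n = 1 + 4/11z + 7/11z(1+8/15z) = 1 + z + 56/165z²
  Hence R(z) = 1 + z + 56/165z².

Find x<0 with |R(x)|<1.
x=-1.02: |R|=0.3331
R=1: x+56/165x²=0 ⇒ x=−165/56=-2.9464; min R=1−1/(4·56/165)=0.2634>−1
Confirm numerically:
  x=-2.812: |R|=0.87170 <1
  x=-1.824: |R|=0.30516 <1
  x=-1.686: |R|=0.27876 <1
  x=-3.362: |R|=1.47418 >1
  x=-3.294: |R|=1.38857 >1
  x=-3.139: |R|=1.20516 >1
So |R|<1 on (-2.9464, 0).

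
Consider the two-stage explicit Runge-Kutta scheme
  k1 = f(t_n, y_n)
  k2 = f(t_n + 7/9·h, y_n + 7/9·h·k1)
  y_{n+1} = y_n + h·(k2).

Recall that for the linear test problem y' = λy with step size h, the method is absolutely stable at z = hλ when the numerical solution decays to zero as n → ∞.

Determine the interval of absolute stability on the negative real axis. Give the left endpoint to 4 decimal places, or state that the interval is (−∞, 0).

(-1.2857, 0).

Test eqn y'=λy, z=hλ:
  k1=λy_n ⇒ h·k1=z·y_n;  k2=λ(1+7/9z)y_n ⇒ h·k2=z(1+7/9z)y_n
  y_{n+1}/y_n = 1 + z(1+7/9z) = 1 + z + 7/9z²
  R(z) = 1 + z + 7/9z².

Find x<0 with |R(x)|<1.
x=-1.08: |R|=0.8272
R=1: x+7/9x²=0 ⇒ x=−9/7=-1.2857; min R=1−1/(4·7/9)=0.6786>−1
Confirm numerically:
  x=-1.226: |R|=0.94306 <1
  x=-0.876: |R|=0.72085 <1
  x=-0.705: |R|=0.68158 <1
  x=-0.541: |R|=0.68664 <1
  x=-1.864: |R|=1.83839 >1
  x=-1.741: |R|=1.61651 >1
So |R|<1 on (-1.2857, 0).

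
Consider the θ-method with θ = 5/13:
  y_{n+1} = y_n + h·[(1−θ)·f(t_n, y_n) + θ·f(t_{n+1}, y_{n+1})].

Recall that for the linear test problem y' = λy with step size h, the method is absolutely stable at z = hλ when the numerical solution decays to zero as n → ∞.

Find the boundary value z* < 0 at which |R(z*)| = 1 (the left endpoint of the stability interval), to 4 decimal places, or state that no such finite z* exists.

On y'=λy, z=hλ:
  y_{n+1} = y_n + z·[8/13·y_n + 5/13·y_{n+1}] ⇒ (1 − 5/13z)y_{n+1} = (1 + 8/13z)y_n
  so R(z) = (1 + 8/13z)/(1 − 5/13z).

Boundary: |R(x)|=1, x<0.
x=-1.61: |R|=0.0057
R=−1: 1+8/13x = −1+5/13x ⇒ -3/13x=2 ⇒ x=2/(-3/13)=-8.6667
Confirm numerically:
  x=-7.602: |R|=0.93738 <1
  x=-6.778: |R|=0.87916 <1
  x=-3.564: |R|=0.50331 <1
  x=-9.187: |R|=1.02649 >1
  x=-9.094: |R|=1.02193 >1
Stable set (-8.6667, 0).

z* = -8.6667.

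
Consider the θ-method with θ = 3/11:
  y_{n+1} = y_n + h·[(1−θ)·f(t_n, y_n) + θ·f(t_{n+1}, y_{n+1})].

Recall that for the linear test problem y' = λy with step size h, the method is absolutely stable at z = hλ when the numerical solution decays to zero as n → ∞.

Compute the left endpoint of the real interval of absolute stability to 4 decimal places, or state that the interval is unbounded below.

z* = -4.4000.

On y'=λy, z=hλ:
  y_{n+1} = y_n + z·[8/11·y_n + 3/11·y_{n+1}] ⇒ (1 − 3/11z)y_{n+1} = (1 + 8/11z)y_n
  ⇒ R(z) = (1 + 8/11z)/(1 − 3/11z).

Boundary: |R(x)|=1, x<0.
x=-0.56: |R|=0.5142
R=−1: 1+8/11x = −1+3/11x ⇒ -5/11x=2 ⇒ x=2/(-5/11)=-4.4000
Confirm numerically:
  x=-3.193: |R|=0.70674 <1
  x=-3.057: |R|=0.66710 <1
  x=-2.953: |R|=0.63568 <1
  x=-4.724: |R|=1.06436 >1
  x=-4.650: |R|=1.05010 >1
  x=-4.481: |R|=1.01657 >1
Interval (-4.4000, 0).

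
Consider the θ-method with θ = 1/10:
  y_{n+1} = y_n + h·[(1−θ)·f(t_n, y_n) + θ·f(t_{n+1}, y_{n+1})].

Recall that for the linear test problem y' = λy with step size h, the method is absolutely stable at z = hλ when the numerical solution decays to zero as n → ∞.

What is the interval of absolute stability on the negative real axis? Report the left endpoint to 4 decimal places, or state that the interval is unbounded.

(-2.5000, 0).

Test eqn y'=λy, z=hλ:
  y_{n+1} = y_n + z·[9/10·y_n + 1/10·y_{n+1}] ⇒ (1 − 1/10z)y_{n+1} = (1 + 9/10z)y_n
  R(z) = (1 + 9/10z)/(1 − 1/10z).

Find x<0 with |R(x)|<1.
x=-1.72: |R|=0.4676
R=−1: 1+9/10x = −1+1/10x ⇒ -4/5x=2 ⇒ x=2/(-4/5)=-2.5000
Confirm numerically:
  x=-2.057: |R|=0.70606 <1
  x=-1.498: |R|=0.30284 <1
  x=-1.044: |R|=0.05469 <1
  x=-2.930: |R|=1.26605 >1
  x=-2.911: |R|=1.25467 >1
Stable set (-2.5000, 0).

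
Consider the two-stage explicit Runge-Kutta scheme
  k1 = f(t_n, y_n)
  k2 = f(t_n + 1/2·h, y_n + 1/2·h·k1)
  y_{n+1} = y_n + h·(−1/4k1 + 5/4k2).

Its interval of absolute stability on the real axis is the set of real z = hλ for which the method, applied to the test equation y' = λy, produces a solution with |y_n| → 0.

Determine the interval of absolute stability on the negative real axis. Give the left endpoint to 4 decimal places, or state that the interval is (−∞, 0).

On y'=λy, z=hλ:
  k1=λy_n ⇒ h·k1=z·y_n;  k2=λ(1+1/2z)y_n ⇒ h·k2=z(1+1/2z)y_n
  y_{n+1}/y_n = 1 − 1/4z + 5/4z(1+1/2z) = 1 + z + 5/8z²
  Hence R(z) = 1 + z + 5/8z².

Need |R(x)|<1, x<0.
x=-1.14: |R|=0.6722
R=1: x+5/8x²=0 ⇒ x=−8/5=-1.6000; min R=1−1/(4·5/8)=0.6000>−1
Confirm numerically:
  x=-1.300: |R|=0.75625 <1
  x=-1.010: |R|=0.62756 <1
  x=-0.991: |R|=0.62280 <1
  x=-2.027: |R|=1.54096 >1
  x=-1.942: |R|=1.41510 >1
  x=-1.933: |R|=1.40231 >1
So |R|<1 on (-1.6000, 0).

(-1.6000, 0).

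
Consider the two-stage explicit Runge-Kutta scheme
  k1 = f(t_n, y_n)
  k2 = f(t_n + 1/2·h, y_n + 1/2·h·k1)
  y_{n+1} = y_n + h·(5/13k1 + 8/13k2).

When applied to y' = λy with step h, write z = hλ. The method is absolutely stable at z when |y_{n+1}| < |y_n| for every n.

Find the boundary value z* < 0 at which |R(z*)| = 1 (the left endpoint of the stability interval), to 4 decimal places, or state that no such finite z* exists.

z* = -3.2500.

Test eqn y'=λy, z=hλ:
  k1=λy_n ⇒ h·k1=z·y_n;  k2=λ(1+1/2z)y_n ⇒ h·k2=z(1+1/2z)y_n
  y_{n+1}/y_n = 1 + 5/13z + 8/13z(1+1/2z) = 1 + z + 4/13z²
  Hence R(z) = 1 + z + 4/13z².

Find x<0 with |R(x)|<1.
x=-0.5: |R|=0.5769
R=1: x+4/13x²=0 ⇒ x=−13/4=-3.2500; min R=1−1/(4·4/13)=0.1875>−1
Confirm numerically:
  x=-2.693: |R|=0.53846 <1
  x=-1.662: |R|=0.18792 <1
  x=-1.541: |R|=0.18967 <1
  x=-3.836: |R|=1.69166 >1
  x=-3.641: |R|=1.43804 >1
  x=-3.527: |R|=1.30061 >1
Interval (-3.2500, 0).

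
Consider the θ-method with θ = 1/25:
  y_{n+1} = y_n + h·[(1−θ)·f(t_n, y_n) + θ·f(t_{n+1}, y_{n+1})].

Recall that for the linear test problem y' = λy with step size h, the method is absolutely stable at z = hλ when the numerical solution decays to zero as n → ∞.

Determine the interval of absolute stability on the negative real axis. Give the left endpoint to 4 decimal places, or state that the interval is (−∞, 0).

z∈(-2.1739,0).

Set f=λy, z=hλ:
  y_{n+1} = y_n + z·[24/25·y_n + 1/25·y_{n+1}] ⇒ (1 − 1/25z)y_{n+1} = (1 + 24/25z)y_n
  so R(z) = (1 + 24/25z)/(1 − 1/25z).

Boundary: |R(x)|=1, x<0.
x=-1.77: |R|=0.6530
R=−1: 1+24/25x = −1+1/25x ⇒ -23/25x=2 ⇒ x=2/(-23/25)=-2.1739
Confirm numerically:
  x=-1.750: |R|=0.63551 <1
  x=-1.693: |R|=0.58562 <1
  x=-1.689: |R|=0.58211 <1
  x=-1.061: |R|=0.01780 <1
  x=-2.695: |R|=1.43275 >1
  x=-2.383: |R|=1.17562 >1
  x=-2.330: |R|=1.13136 >1
Stable set (-2.1739, 0).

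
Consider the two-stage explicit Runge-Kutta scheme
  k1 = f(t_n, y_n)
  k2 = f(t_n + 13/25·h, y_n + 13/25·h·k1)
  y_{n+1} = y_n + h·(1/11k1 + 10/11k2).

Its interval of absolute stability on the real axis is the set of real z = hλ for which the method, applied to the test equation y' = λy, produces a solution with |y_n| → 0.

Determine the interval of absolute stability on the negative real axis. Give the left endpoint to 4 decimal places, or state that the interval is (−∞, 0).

z∈(-2.1154,0).

Set f=λy, z=hλ:
  k1=λy_n ⇒ h·k1=z·y_n;  k2=λ(1+13/25z)y_n ⇒ h·k2=z(1+13/25z)y_n
  y_{n+1}/y_n = 1 + 1/11z + 10/11z(1+13/25z) = 1 + z + 26/55z²
  ⇒ R(z) = 1 + z + 26/55z².

Find x<0 with |R(x)|<1.
x=-0.47: |R|=0.6344
R=1: x+26/55x²=0 ⇒ x=−55/26=-2.1154; min R=1−1/(4·26/55)=0.4712>−1
Confirm numerically:
  x=-2.091: |R|=0.97590 <1
  x=-1.968: |R|=0.86288 <1
  x=-1.283: |R|=0.49515 <1
  x=-2.417: |R|=1.34462 >1
  x=-2.382: |R|=1.30022 >1
  x=-2.328: |R|=1.23399 >1
So |R|<1 on (-2.1154, 0).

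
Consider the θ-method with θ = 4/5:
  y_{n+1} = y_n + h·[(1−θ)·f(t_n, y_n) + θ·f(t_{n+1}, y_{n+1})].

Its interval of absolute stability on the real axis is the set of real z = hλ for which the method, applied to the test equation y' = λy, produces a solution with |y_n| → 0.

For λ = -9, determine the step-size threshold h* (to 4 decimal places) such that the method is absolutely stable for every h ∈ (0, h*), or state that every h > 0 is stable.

unbounded; (−∞, 0). Any h>0 works for λ=-9.

Test eqn y'=λy, z=hλ:
  y_{n+1} = y_n + z·[1/5·y_n + 4/5·y_{n+1}] ⇒ (1 − 4/5z)y_{n+1} = (1 + 1/5z)y_n
  ⇒ R(z) = (1 + 1/5z)/(1 − 4/5z).

Solve |R(x)|<1 on ℝ⁻.
x=-0.52: |R|=0.6328
x=-2: |R|=0.2308
x=-10: |R|=0.1111
x=-100: |R|=0.2346
θ=4/5≥1/2 ⇒ |1+1/5x|<|1−4/5x| ∀x<0 ⇒ stable on all of ℝ⁻.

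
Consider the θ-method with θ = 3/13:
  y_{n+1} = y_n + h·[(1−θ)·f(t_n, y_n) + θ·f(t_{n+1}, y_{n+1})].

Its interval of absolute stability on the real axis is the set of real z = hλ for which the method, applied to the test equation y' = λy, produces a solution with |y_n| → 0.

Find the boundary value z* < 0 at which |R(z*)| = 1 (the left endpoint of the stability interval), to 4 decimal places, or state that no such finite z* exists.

Set f=λy, z=hλ:
  y_{n+1} = y_n + z·[10/13·y_n + 3/13·y_{n+1}] ⇒ (1 − 3/13z)y_{n+1} = (1 + 10/13z)y_n
  so R(z) = (1 + 10/13z)/(1 − 3/13z).

Find x<0 with |R(x)|<1.
x=-0.49: |R|=0.5598
R=−1: 1+10/13x = −1+3/13x ⇒ -7/13x=2 ⇒ x=2/(-7/13)=-3.7143
Confirm numerically:
  x=-3.672: |R|=0.98767 <1
  x=-3.135: |R|=0.81901 <1
  x=-2.949: |R|=0.75479 <1
  x=-1.839: |R|=0.29108 <1
  x=-4.157: |R|=1.12167 >1
  x=-3.991: |R|=1.07756 >1
  x=-3.990: |R|=1.07729 >1
So |R|<1 on (-3.7143, 0).

left endpoint -3.7143.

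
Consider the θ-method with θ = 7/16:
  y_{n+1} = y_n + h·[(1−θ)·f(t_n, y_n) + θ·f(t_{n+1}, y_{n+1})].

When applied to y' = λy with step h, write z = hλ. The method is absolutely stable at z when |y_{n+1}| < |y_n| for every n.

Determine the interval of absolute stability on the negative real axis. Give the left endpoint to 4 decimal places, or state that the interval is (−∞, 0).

Set f=λy, z=hλ:
  y_{n+1} = y_n + z·[9/16·y_n + 7/16·y_{n+1}] ⇒ (1 − 7/16z)y_{n+1} = (1 + 9/16z)y_n
  Hence R(z) = (1 + 9/16z)/(1 − 7/16z).

Need |R(x)|<1, x<0.
x=-0.53: |R|=0.5698
R=−1: 1+9/16x = −1+7/16x ⇒ -1/8x=2 ⇒ x=2/(-1/8)=-16.0000
Confirm numerically:
  x=-14.244: |R|=0.96965 <1
  x=-11.600: |R|=0.90947 <1
  x=-11.543: |R|=0.90791 <1
  x=-6.941: |R|=0.71948 <1
  x=-16.512: |R|=1.00778 >1
  x=-16.440: |R|=1.00671 >1
  x=-16.320: |R|=1.00491 >1
So |R|<1 on (-16.0000, 0).

z∈(-16.0000,0).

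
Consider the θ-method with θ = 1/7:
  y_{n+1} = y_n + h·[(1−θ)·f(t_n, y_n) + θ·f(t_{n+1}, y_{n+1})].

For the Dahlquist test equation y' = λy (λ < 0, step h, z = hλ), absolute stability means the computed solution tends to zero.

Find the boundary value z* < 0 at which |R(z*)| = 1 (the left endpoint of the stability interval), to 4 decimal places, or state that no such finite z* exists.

left endpoint -2.8000.

Set f=λy, z=hλ:
  y_{n+1} = y_n + z·[6/7·y_n + 1/7·y_{n+1}] ⇒ (1 − 1/7z)y_{n+1} = (1 + 6/7z)y_n
  so R(z) = (1 + 6/7z)/(1 − 1/7z).

Boundary: |R(x)|=1, x<0.
x=-1.13: |R|=0.0271
R=−1: 1+6/7x = −1+1/7x ⇒ -5/7x=2 ⇒ x=2/(-5/7)=-2.8000
Confirm numerically:
  x=-2.376: |R|=0.77389 <1
  x=-2.358: |R|=0.76384 <1
  x=-1.571: |R|=0.28305 <1
  x=-3.312: |R|=1.24825 >1
  x=-3.299: |R|=1.24226 >1
  x=-3.201: |R|=1.19655 >1
Interval (-2.8000, 0).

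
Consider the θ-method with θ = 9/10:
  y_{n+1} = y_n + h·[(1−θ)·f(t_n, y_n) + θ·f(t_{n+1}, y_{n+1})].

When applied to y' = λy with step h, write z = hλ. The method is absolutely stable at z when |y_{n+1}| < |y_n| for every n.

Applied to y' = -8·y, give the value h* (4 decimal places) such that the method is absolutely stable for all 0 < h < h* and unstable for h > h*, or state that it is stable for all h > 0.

(−∞, 0) — no finite endpoint. Any h>0 works for λ=-8.

Test eqn y'=λy, z=hλ:
  y_{n+1} = y_n + z·[1/10·y_n + 9/10·y_{n+1}] ⇒ (1 − 9/10z)y_{n+1} = (1 + 1/10z)y_n
  Hence R(z) = (1 + 1/10z)/(1 − 9/10z).

Find x<0 with |R(x)|<1.
x=-0.59: |R|=0.6146
x=-2: |R|=0.2857
x=-10: |R|=0.0000
x=-100: |R|=0.0989
θ=9/10≥1/2 ⇒ |1+1/10x|<|1−9/10x| ∀x<0 ⇒ stable on all of ℝ⁻.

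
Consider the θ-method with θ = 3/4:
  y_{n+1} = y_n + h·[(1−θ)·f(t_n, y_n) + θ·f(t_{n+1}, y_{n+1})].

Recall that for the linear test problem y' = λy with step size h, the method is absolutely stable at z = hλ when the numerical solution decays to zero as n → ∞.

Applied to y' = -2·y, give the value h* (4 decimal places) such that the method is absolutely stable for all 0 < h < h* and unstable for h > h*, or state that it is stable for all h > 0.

With y'=λy (z=hλ):
  y_{n+1} = y_n + z·[1/4·y_n + 3/4·y_{n+1}] ⇒ (1 − 3/4z)y_{n+1} = (1 + 1/4z)y_n
  R(z) = (1 + 1/4z)/(1 − 3/4z).

Solve |R(x)|<1 on ℝ⁻.
x=-1.51: |R|=0.2919
x=-2: |R|=0.2000
x=-10: |R|=0.1765
x=-100: |R|=0.3158
θ=3/4≥1/2 ⇒ |1+1/4x|<|1−3/4x| ∀x<0 ⇒ interval (−∞,0).

(−∞, 0) — no finite endpoint. Any h>0 works for λ=-2.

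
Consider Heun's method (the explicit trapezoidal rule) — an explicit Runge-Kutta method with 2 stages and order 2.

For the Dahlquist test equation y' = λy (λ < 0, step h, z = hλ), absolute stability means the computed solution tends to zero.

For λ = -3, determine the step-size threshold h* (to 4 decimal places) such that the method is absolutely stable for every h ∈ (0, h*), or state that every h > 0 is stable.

(-2.0000,0); λ=-3 ⇒ h* = 0.6667.

Test eqn y'=λy, z=hλ:
  order 2, 2-stage ⇒ R(z)=1+z+z^2/2
  (e.g. R(-1.06)=0.50180, |R|=0.50180)

Boundary: |R(x)|=1, x<0.
x=-1.06: |R|=0.5018
|R(-2.2)|=1.2200 |R(-1.47)|=0.6104 |R(-0.83)|=0.5145
Bisect:
  x_lo=-2.6310 |R|=1.8301  x_hi=-0.2313 |R|=0.7955
  mid=-1.43112 |R|=0.59293 →hi
  mid=-2.03106 |R|=1.03154 →lo
  mid=-1.73109 |R|=0.76724 →hi
  mid=-1.88107 |R|=0.88814 →hi
  mid=-1.95606 |R|=0.95703 →hi
  mid=-1.99356 |R|=0.99358 →hi
  mid=-2.01231 |R|=1.01238 →lo
  ...
  [-2.00000,-1.99986] ⇒ x*=-2.0000
Interval (-2.0000, 0).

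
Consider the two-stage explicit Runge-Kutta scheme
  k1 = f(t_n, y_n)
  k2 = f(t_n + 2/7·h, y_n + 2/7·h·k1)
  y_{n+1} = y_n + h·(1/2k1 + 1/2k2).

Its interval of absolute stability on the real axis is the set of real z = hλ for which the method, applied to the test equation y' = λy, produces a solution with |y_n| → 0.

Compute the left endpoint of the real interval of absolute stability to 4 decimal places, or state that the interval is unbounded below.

On y'=λy, z=hλ:
  k1=λy_n ⇒ h·k1=z·y_n;  k2=λ(1+2/7z)y_n ⇒ h·k2=z(1+2/7z)y_n
  y_{n+1}/y_n = 1 + 1/2z + 1/2z(1+2/7z) = 1 + z + 1/7z²
  so R(z) = 1 + z + 1/7z².

Find x<0 with |R(x)|<1.
x=-1.22: |R|=0.0074
R=1: x+1/7x²=0 ⇒ x=−7=-7.0000; min R=1−1/(4·1/7)=-0.7500>−1
Confirm numerically:
  x=-6.102: |R|=0.21720 <1
  x=-5.317: |R|=0.27836 <1
  x=-4.706: |R|=0.54222 <1
  x=-3.555: |R|=0.74957 <1
  x=-7.532: |R|=1.57243 >1
  x=-7.424: |R|=1.44968 >1
Stable set (-7.0000, 0).

z* = -7.0000.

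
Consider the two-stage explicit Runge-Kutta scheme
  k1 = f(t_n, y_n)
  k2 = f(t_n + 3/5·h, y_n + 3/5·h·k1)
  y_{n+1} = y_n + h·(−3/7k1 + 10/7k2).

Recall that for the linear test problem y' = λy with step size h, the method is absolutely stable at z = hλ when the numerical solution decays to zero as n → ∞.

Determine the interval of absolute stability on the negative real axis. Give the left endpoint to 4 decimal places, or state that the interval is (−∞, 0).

With y'=λy (z=hλ):
  k1=λy_n ⇒ h·k1=z·y_n;  k2=λ(1+3/5z)y_n ⇒ h·k2=z(1+3/5z)y_n
  y_{n+1}/y_n = 1 − 3/7z + 10/7z(1+3/5z) = 1 + z + 6/7z²
  Hence R(z) = 1 + z + 6/7z².

Boundary: |R(x)|=1, x<0.
x=-0.38: |R|=0.7438
R=1: x+6/7x²=0 ⇒ x=−7/6=-1.1667; min R=1−1/(4·6/7)=0.7083>−1
Confirm numerically:
  x=-0.898: |R|=0.79320 <1
  x=-0.809: |R|=0.75198 <1
  x=-0.700: |R|=0.72000 <1
  x=-0.542: |R|=0.70980 <1
  x=-1.701: |R|=1.77906 >1
  x=-1.411: |R|=1.29550 >1
So |R|<1 on (-1.1667, 0).

z∈(-1.1667,0).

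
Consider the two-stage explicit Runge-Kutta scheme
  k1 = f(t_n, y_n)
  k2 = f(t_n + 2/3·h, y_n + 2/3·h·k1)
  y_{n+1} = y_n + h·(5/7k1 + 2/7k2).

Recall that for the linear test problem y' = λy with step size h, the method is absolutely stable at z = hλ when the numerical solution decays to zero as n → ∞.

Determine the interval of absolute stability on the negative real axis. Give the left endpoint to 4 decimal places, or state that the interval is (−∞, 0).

z∈(-5.2500,0).

On y'=λy, z=hλ:
  k1=λy_n ⇒ h·k1=z·y_n;  k2=λ(1+2/3z)y_n ⇒ h·k2=z(1+2/3z)y_n
  y_{n+1}/y_n = 1 + 5/7z + 2/7z(1+2/3z) = 1 + z + 4/21z²
  R(z) = 1 + z + 4/21z².

Find x<0 with |R(x)|<1.
x=-0.67: |R|=0.4155
R=1: x+4/21x²=0 ⇒ x=−21/4=-5.2500; min R=1−1/(4·4/21)=-0.3125>−1
Confirm numerically:
  x=-4.170: |R|=0.14217 <1
  x=-3.624: |R|=0.12240 <1
  x=-3.151: |R|=0.25980 <1
  x=-5.828: |R|=1.64164 >1
  x=-5.619: |R|=1.39494 >1
  x=-5.569: |R|=1.33838 >1
Interval (-5.2500, 0).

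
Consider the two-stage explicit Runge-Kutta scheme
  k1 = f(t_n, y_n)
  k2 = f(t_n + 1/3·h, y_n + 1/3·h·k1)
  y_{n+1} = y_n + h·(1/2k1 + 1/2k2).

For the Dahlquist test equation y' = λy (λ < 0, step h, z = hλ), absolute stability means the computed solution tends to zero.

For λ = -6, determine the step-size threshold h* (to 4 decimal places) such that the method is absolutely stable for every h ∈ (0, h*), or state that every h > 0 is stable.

With y'=λy (z=hλ):
  k1=λy_n ⇒ h·k1=z·y_n;  k2=λ(1+1/3z)y_n ⇒ h·k2=z(1+1/3z)y_n
  y_{n+1}/y_n = 1 + 1/2z + 1/2z(1+1/3z) = 1 + z + 1/6z²
  Hence R(z) = 1 + z + 1/6z².

Need |R(x)|<1, x<0.
x=-0.35: |R|=0.6704
R=1: x+1/6x²=0 ⇒ x=−6=-6.0000; min R=1−1/(4·1/6)=-0.5000>−1
Confirm numerically:
  x=-5.173: |R|=0.28699 <1
  x=-4.391: |R|=0.17752 <1
  x=-3.574: |R|=0.44509 <1
  x=-2.665: |R|=0.48130 <1
  x=-6.093: |R|=1.09444 >1
  x=-6.069: |R|=1.06979 >1
Interval (-6.0000, 0).

(-6.0000,0); λ=-6 ⇒ h* = (6)/6 = 1.0000.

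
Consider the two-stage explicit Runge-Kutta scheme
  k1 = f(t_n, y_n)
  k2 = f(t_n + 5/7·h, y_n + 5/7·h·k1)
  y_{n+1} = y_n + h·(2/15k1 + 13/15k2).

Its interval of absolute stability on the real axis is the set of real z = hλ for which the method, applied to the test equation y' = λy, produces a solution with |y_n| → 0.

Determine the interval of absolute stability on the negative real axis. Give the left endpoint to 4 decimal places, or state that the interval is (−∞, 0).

z∈(-1.6154,0).

Test eqn y'=λy, z=hλ:
  k1=λy_n ⇒ h·k1=z·y_n;  k2=λ(1+5/7z)y_n ⇒ h·k2=z(1+5/7z)y_n
  y_{n+1}/y_n = 1 + 2/15z + 13/15z(1+5/7z) = 1 + z + 13/21z²
  R(z) = 1 + z + 13/21z².

Find x<0 with |R(x)|<1.
x=-0.35: |R|=0.7258
R=1: x+13/21x²=0 ⇒ x=−21/13=-1.6154; min R=1−1/(4·13/21)=0.5962>−1
Confirm numerically:
  x=-1.426: |R|=0.83282 <1
  x=-1.384: |R|=0.80176 <1
  x=-1.043: |R|=0.63043 <1
  x=-1.938: |R|=1.38705 >1
  x=-1.821: |R|=1.23179 >1
So |R|<1 on (-1.6154, 0).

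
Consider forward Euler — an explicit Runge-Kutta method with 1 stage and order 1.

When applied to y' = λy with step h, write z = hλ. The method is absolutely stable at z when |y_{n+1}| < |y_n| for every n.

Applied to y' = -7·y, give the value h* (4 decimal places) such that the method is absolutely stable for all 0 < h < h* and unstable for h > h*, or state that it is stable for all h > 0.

With y'=λy (z=hλ):
  order 1, 1-stage ⇒ R(z)=1+z
  (e.g. R(-0.54)=0.46000, |R|=0.46000)

Find x<0 with |R(x)|<1.
x=-0.54: |R|=0.4600
|R(-2.38)|=1.3800 |R(-1.87)|=0.8700 |R(-0.64)|=0.3600
Bisect:
  x_lo=-2.8381 |R|=1.8381  x_hi=-0.2284 |R|=0.7716
  mid=-1.53326 |R|=0.53326 →hi
  mid=-2.18567 |R|=1.18567 →lo
  mid=-1.85947 |R|=0.85947 →hi
  mid=-2.02257 |R|=1.02257 →lo
  mid=-1.94102 |R|=0.94102 →hi
  mid=-1.98180 |R|=0.98180 →hi
  mid=-2.00218 |R|=1.00218 →lo
  ...
  [-2.00011,-1.99995] ⇒ x*=-2.0000
So |R|<1 on (-2.0000, 0).

(-2.0000,0); λ=-7 ⇒ h* = 0.2857.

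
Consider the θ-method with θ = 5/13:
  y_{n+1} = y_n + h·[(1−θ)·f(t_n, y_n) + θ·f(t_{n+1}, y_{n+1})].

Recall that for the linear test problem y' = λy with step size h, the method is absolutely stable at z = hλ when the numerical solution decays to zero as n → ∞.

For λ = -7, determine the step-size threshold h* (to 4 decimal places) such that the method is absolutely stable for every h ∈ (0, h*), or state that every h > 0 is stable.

(-8.6667,0); λ=-7 ⇒ h* = (26/3)/7 = 1.2381.

Set f=λy, z=hλ:
  y_{n+1} = y_n + z·[8/13·y_n + 5/13·y_{n+1}] ⇒ (1 − 5/13z)y_{n+1} = (1 + 8/13z)y_n
  Hence R(z) = (1 + 8/13z)/(1 − 5/13z).

Boundary: |R(x)|=1, x<0.
x=-1.34: |R|=0.1157
R=−1: 1+8/13x = −1+5/13x ⇒ -3/13x=2 ⇒ x=2/(-3/13)=-8.6667
Confirm numerically:
  x=-7.313: |R|=0.91807 <1
  x=-6.850: |R|=0.88466 <1
  x=-5.299: |R|=0.74420 <1
  x=-4.066: |R|=0.58590 <1
  x=-9.090: |R|=1.02173 >1
  x=-8.691: |R|=1.00129 >1
So |R|<1 on (-8.6667, 0).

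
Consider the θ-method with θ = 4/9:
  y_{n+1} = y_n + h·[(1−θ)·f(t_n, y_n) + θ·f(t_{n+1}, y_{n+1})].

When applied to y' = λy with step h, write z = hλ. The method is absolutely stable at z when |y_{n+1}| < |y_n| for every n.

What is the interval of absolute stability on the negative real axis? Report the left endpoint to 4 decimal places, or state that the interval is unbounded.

On y'=λy, z=hλ:
  y_{n+1} = y_n + z·[5/9·y_n + 4/9·y_{n+1}] ⇒ (1 − 4/9z)y_{n+1} = (1 + 5/9z)y_n
  R(z) = (1 + 5/9z)/(1 − 4/9z).

Solve |R(x)|<1 on ℝ⁻.
x=-0.31: |R|=0.7275
R=−1: 1+5/9x = −1+4/9x ⇒ -1/9x=2 ⇒ x=2/(-1/9)=-18.0000
Confirm numerically:
  x=-16.114: |R|=0.97432 <1
  x=-12.327: |R|=0.90271 <1
  x=-11.575: |R|=0.88382 <1
  x=-18.456: |R|=1.00551 >1
  x=-18.229: |R|=1.00280 >1
  x=-18.125: |R|=1.00153 >1
Stable set (-18.0000, 0).

(-18.0000, 0).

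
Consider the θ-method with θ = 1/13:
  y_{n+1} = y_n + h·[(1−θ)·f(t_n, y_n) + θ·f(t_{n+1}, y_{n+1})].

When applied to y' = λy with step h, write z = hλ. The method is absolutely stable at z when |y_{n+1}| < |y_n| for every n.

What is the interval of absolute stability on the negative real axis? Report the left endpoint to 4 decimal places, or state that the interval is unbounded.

z∈(-2.3636,0).

On y'=λy, z=hλ:
  y_{n+1} = y_n + z·[12/13·y_n + 1/13·y_{n+1}] ⇒ (1 − 1/13z)y_{n+1} = (1 + 12/13z)y_n
  Hence R(z) = (1 + 12/13z)/(1 − 1/13z).

Solve |R(x)|<1 on ℝ⁻.
x=-1.68: |R|=0.4877
R=−1: 1+12/13x = −1+1/13x ⇒ -11/13x=2 ⇒ x=2/(-11/13)=-2.3636
Confirm numerically:
  x=-2.038: |R|=0.76180 <1
  x=-1.575: |R|=0.40480 <1
  x=-1.369: |R|=0.23857 <1
  x=-1.316: |R|=0.19503 <1
  x=-2.769: |R|=1.28277 >1
  x=-2.721: |R|=1.25005 >1
  x=-2.563: |R|=1.14091 >1
So |R|<1 on (-2.3636, 0).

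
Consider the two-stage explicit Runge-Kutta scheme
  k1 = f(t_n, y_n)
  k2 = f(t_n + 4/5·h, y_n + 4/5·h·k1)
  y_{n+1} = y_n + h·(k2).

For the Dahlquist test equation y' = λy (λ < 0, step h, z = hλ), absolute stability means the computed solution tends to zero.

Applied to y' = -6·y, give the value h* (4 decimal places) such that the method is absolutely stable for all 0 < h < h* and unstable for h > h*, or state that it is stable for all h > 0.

(-1.2500,0); λ=-6 ⇒ h* = (5/4)/6 = 0.2083.

Test eqn y'=λy, z=hλ:
  k1=λy_n ⇒ h·k1=z·y_n;  k2=λ(1+4/5z)y_n ⇒ h·k2=z(1+4/5z)y_n
  y_{n+1}/y_n = 1 + z(1+4/5z) = 1 + z + 4/5z²
  so R(z) = 1 + z + 4/5z².

Find x<0 with |R(x)|<1.
x=-0.54: |R|=0.6933
R=1: x+4/5x²=0 ⇒ x=−5/4=-1.2500; min R=1−1/(4·4/5)=0.6875>−1
Confirm numerically:
  x=-1.072: |R|=0.84735 <1
  x=-1.071: |R|=0.84663 <1
  x=-1.015: |R|=0.80918 <1
  x=-0.587: |R|=0.68866 <1
  x=-1.620: |R|=1.47952 >1
  x=-1.326: |R|=1.08062 >1
So |R|<1 on (-1.2500, 0).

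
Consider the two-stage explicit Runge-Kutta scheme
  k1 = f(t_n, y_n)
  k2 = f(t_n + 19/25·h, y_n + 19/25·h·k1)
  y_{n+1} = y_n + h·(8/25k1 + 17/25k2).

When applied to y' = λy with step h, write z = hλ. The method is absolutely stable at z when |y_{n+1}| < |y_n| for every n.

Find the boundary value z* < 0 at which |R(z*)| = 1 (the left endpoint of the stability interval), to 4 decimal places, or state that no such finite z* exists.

Set f=λy, z=hλ:
  k1=λy_n ⇒ h·k1=z·y_n;  k2=λ(1+19/25z)y_n ⇒ h·k2=z(1+19/25z)y_n
  y_{n+1}/y_n = 1 + 8/25z + 17/25z(1+19/25z) = 1 + z + 323/625z²
  so R(z) = 1 + z + 323/625z².

Boundary: |R(x)|=1, x<0.
x=-1.09: |R|=0.5240
R=1: x+323/625x²=0 ⇒ x=−625/323=-1.9350; min R=1−1/(4·323/625)=0.5163>−1
Confirm numerically:
  x=-1.821: |R|=0.89273 <1
  x=-1.452: |R|=0.63757 <1
  x=-1.451: |R|=0.63707 <1
  x=-2.287: |R|=1.41605 >1
  x=-2.262: |R|=1.38228 >1
So |R|<1 on (-1.9350, 0).

left endpoint -1.9350.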